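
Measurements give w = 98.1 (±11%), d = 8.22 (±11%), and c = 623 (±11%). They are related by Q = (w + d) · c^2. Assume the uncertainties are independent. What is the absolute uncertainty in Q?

1e+07

Let u = w + d = 106. δu = √(δw² + δd²) = √(116 + 0.818) = 10.8, so δu/u = 0.102.
Q is then a monomial in u, c:
δQ/Q = √((δu/u)² + (2·δc/c)²) = √(0.0104 + 0.0484) = 0.242
Q = 4.13e+07, so δQ = 0.242 × 4.13e+07 = 1e+07.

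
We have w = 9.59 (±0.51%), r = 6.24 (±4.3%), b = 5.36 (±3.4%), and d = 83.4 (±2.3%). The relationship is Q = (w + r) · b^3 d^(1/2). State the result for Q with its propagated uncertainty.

22300 ± 2320

Let u = w + r = 15.8. δu = √(δw² + δr²) = √(0.00239 + 0.0720) = 0.273, so δu/u = 0.0172.
Q is then a monomial in u, b, d:
δQ/Q = √((δu/u)² + (3·δb/b)² + (½·δd/d)²) = √(0.000297 + 0.0104 + 0.000132) = 0.104
Q = 22300, so δQ = 0.104 × 22300 = 2320.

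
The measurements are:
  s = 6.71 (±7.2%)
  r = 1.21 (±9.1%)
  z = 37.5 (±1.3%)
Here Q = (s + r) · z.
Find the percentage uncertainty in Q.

Let u = s + r = 7.92. δu = √(δs² + δr²) = √(0.233 + 0.0121) = 0.496, so δu/u = 0.0626.
Q is then a monomial in u, z:
δQ/Q = √((δu/u)² + (1·δz/z)²) = √(0.00391 + 0.000169) = 0.0639

6.39%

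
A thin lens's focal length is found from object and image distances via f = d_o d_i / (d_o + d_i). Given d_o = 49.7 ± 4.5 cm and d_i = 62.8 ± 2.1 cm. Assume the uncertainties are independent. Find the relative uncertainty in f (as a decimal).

0.0527

∂f/∂d_o = (d_i/(d_o+d_i))² = 0.312;  ∂f/∂d_i = (d_o/(d_o+d_i))² = 0.195
δf = √((∂f/∂d_o · δd_o)² + (∂f/∂d_i · δd_i)²) = √(1.97 + 0.168) = 1.46 cm
f = 27.7 cm, so δf/f = 1.46/27.7 = 0.0527.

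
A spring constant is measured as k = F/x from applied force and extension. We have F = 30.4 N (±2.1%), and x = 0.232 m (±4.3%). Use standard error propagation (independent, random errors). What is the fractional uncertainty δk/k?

0.0479

Since k is a product/quotient, work with relative uncertainties:
  (1·δF/F)² = (1×0.0210)² = 0.000441;  (-1·δx/x)² = (-1×0.0430)² = 0.00185
δk/k = √(0.00229) = 0.0479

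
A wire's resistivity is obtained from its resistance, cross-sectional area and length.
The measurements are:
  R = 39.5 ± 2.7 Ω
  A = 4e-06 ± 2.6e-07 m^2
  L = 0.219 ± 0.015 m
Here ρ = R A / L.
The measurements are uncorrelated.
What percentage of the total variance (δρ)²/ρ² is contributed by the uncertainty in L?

34.5%

(δρ/ρ)² = (1·δR/R)² + (1·δA/A)² + (-1·δL/L)²
  R term: (1×0.0684)² = 0.00467
  A term: (1×0.0650)² = 0.00423
  L term: (-1×0.0685)² = 0.00469
Total = 0.0136. Share from L = 0.00469/0.0136 = 0.345.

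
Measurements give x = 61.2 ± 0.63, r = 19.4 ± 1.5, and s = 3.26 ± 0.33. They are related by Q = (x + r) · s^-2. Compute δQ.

Let u = x + r = 80.6. δu = √(δx² + δr²) = √(0.397 + 2.25) = 1.63, so δu/u = 0.0202.
Q is then a monomial in u, s:
δQ/Q = √((δu/u)² + (-2·δs/s)²) = √(0.000407 + 0.0410) = 0.203
Q = 7.58, so δQ = 0.203 × 7.58 = 1.54.

1.54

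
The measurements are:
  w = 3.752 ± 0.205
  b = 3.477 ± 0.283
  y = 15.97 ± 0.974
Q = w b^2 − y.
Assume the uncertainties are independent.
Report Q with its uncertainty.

29.39 ± 7.85

Let p = w·b^2 = 45.36. δp/p = √((1·δw/w)² + (2·δb/b)²) = √(0.00299 + 0.0265) = 0.172, so δp = 7.79.
Q = p − y: δQ = √(δp² + δy²) = √(60.7 + 0.949) = 7.85
Q = 29.39.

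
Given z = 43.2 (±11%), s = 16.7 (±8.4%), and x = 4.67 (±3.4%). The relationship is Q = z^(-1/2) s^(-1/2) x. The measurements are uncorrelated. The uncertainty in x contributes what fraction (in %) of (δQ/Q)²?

19.4%

(δQ/Q)² = (−½·δz/z)² + (−½·δs/s)² + (1·δx/x)²
  z term: (-0.5×0.110)² = 0.00303
  s term: (-0.5×0.0840)² = 0.00176
  x term: (1×0.0340)² = 0.00116
Total = 0.00595. Share from x = 0.00116/0.00595 = 0.194.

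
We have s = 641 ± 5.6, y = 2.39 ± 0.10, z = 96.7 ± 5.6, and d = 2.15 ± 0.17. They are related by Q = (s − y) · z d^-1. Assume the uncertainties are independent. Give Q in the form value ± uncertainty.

28700 ± 2830

Let u = s − y = 639. δu = √(δs² + δy²) = √(31.4 + 0.0100) = 5.60, so δu/u = 0.00877.
Q is then a monomial in u, z, d:
δQ/Q = √((δu/u)² + (1·δz/z)² + (-1·δd/d)²) = √(7.69e-05 + 0.00335 + 0.00625) = 0.0984
Q = 28700, so δQ = 0.0984 × 28700 = 2830.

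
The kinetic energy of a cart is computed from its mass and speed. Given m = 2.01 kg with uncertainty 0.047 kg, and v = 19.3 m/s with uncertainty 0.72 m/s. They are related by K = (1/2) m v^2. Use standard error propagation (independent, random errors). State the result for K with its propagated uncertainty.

Since K is a product/quotient, work with relative uncertainties:
  (1·δm/m)² = (1×0.0234)² = 0.000547;  (2·δv/v)² = (2×0.0373)² = 0.00557
δK/K = √(0.00611) = 0.0782
K = 374 J, so δK = 0.0782 × 374 = 29.3 J.

374 ± 29.3 J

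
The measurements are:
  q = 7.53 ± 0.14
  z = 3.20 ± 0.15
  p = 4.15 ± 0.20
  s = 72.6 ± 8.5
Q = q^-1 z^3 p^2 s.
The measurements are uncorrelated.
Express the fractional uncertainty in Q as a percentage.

20.8%

Q is a product of powers, so relative uncertainties combine in quadrature:
  (-1·δq/q)² = (-1×0.0186)² = 0.000346;  (3·δz/z)² = (3×0.0469)² = 0.0198;  (2·δp/p)² = (2×0.0482)² = 0.00929;  (1·δs/s)² = (1×0.117)² = 0.0137
δQ/Q = √(0.0431) = 0.208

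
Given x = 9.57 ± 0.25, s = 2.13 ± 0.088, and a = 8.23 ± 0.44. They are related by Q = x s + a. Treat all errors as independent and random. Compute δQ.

1.09

Let p = x·s = 20.4. δp/p = √((1·δx/x)² + (1·δs/s)²) = √(0.000682 + 0.00171) = 0.0489, so δp = 0.996.
Q = p + a: δQ = √(δp² + δa²) = √(0.993 + 0.194) = 1.09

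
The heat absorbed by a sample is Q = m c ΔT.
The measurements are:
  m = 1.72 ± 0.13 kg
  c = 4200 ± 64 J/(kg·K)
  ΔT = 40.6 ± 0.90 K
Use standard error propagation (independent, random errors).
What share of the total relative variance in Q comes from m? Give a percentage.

88.8%

(δQ/Q)² = (1·δm/m)² + (1·δc/c)² + (1·δΔT/ΔT)²
  m term: (1×0.0756)² = 0.00571
  c term: (1×0.0152)² = 0.000232
  ΔT term: (1×0.0222)² = 0.000491
Total = 0.00644. Share from m = 0.00571/0.00644 = 0.888.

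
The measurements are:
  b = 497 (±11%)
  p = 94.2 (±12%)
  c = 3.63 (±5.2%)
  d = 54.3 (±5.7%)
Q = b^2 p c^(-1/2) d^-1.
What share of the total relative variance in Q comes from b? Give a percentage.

(δQ/Q)² = (2·δb/b)² + (1·δp/p)² + (−½·δc/c)² + (-1·δd/d)²
  b term: (2×0.110)² = 0.0484
  p term: (1×0.120)² = 0.0144
  c term: (-0.5×0.0520)² = 0.000676
  d term: (-1×0.0570)² = 0.00325
Total = 0.0667. Share from b = 0.0484/0.0667 = 0.725.

72.5%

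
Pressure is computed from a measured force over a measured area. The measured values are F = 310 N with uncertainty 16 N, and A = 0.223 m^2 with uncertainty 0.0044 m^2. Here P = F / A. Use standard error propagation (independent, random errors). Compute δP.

For a monomial P ∝ F, A^-1, fractional errors add in quadrature:
  (1·δF/F)² = (1×0.0516)² = 0.00266;  (-1·δA/A)² = (-1×0.0197)² = 0.000389
δP/P = √(0.00305) = 0.0553
P = 1390 Pa, so δP = 0.0553 × 1390 = 76.8 Pa.

76.8 Pa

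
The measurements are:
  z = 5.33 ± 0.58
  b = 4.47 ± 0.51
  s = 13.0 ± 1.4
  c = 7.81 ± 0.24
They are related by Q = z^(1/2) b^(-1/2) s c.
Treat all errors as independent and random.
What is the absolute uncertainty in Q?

15.2

Products/powers → add relative errors in quadrature, weighted by exponent:
  (½·δz/z)² = (0.5×0.109)² = 0.00296;  (−½·δb/b)² = (-0.5×0.114)² = 0.00325;  (1·δs/s)² = (1×0.108)² = 0.0116;  (1·δc/c)² = (1×0.0307)² = 0.000944
δQ/Q = √(0.0188) = 0.137
Q = 111, so δQ = 0.137 × 111 = 15.2.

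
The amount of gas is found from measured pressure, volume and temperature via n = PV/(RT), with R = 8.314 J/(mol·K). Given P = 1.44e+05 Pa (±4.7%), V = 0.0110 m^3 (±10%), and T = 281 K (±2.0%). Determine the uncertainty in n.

0.0761 mol

For a monomial n ∝ P, V, T^-1, fractional errors add in quadrature:
  (1·δP/P)² = (1×0.0470)² = 0.00221;  (1·δV/V)² = (1×0.100)² = 0.0100;  (-1·δT/T)² = (-1×0.0200)² = 0.000400
δn/n = √(0.0126) = 0.112
n = 0.678 mol, so δn = 0.112 × 0.678 = 0.0761 mol.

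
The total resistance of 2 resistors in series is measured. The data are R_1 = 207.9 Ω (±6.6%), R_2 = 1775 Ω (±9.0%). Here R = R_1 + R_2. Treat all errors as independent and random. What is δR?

160 Ω

R is a linear combination, so absolute uncertainties add in quadrature:
  (δR_1)² = 188;  (δR_2)² = 25500
δR = √(25700) = 160 Ω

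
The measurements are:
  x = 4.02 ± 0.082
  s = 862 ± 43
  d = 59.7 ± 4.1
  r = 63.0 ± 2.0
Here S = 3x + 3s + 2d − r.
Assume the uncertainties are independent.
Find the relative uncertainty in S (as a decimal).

S is a linear combination, so absolute uncertainties add in quadrature:
  (3·δx)² = 0.0605;  (3·δs)² = 16600;  (2·δd)² = 67.2;  (δr)² = 4.00
δS = √(16700) = 129
S = 2650, so δS/S = 129/2650 = 0.0487.

0.0487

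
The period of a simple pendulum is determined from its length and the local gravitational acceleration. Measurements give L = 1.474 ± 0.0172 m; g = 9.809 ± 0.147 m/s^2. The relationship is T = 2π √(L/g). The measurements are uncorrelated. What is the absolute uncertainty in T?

0.0231 s

Relative error in a monomial: (δT/T)² = Σ (nᵢ · δxᵢ/xᵢ)².
  (½·δL/L)² = (0.5×0.0117)² = 3.4e-05;  (−½·δg/g)² = (-0.5×0.0150)² = 5.61e-05
δT/T = √(9.02e-05) = 0.00950
T = 2.436 s, so δT = 0.00950 × 2.436 = 0.0231 s.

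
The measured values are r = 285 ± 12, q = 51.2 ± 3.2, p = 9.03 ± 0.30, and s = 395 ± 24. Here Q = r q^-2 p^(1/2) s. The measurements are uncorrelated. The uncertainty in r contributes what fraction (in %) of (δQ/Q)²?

8.30%

(δQ/Q)² = (1·δr/r)² + (-2·δq/q)² + (½·δp/p)² + (1·δs/s)²
  r term: (1×0.0421)² = 0.00177
  q term: (-2×0.0625)² = 0.0156
  p term: (0.5×0.0332)² = 0.000276
  s term: (1×0.0608)² = 0.00369
Total = 0.0214. Share from r = 0.00177/0.0214 = 0.0830.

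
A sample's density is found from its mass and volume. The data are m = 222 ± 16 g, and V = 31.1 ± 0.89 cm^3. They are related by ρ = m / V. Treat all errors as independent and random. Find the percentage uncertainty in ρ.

Each factor contributes (exponent × relative error)² to (δρ/ρ)²:
  (1·δm/m)² = (1×0.0721)² = 0.00519;  (-1·δV/V)² = (-1×0.0286)² = 0.000819
δρ/ρ = √(0.00601) = 0.0775

7.75%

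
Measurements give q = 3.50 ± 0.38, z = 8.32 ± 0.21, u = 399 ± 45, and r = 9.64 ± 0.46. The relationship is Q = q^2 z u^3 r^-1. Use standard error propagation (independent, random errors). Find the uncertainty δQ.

Since Q is a product/quotient, work with relative uncertainties:
  (2·δq/q)² = (2×0.109)² = 0.0472;  (1·δz/z)² = (1×0.0252)² = 0.000637;  (3·δu/u)² = (3×0.113)² = 0.114;  (-1·δr/r)² = (-1×0.0477)² = 0.00228
δQ/Q = √(0.165) = 0.406
Q = 6.72e+08, so δQ = 0.406 × 6.72e+08 = 2.72e+08.

2.72e+08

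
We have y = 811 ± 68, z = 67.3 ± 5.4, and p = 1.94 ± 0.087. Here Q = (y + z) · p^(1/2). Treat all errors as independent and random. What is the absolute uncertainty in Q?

98.9

Let u = y + z = 878. δu = √(δy² + δz²) = √(4620 + 29.2) = 68.2, so δu/u = 0.0777.
Q is then a monomial in u, p:
δQ/Q = √((δu/u)² + (½·δp/p)²) = √(0.00603 + 0.000503) = 0.0808
Q = 1220, so δQ = 0.0808 × 1220 = 98.9.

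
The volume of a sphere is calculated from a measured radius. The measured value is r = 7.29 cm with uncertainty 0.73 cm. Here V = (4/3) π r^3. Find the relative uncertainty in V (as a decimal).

0.300

Relative error in a monomial: (δV/V)² = Σ (nᵢ · δxᵢ/xᵢ)².
  (3·δr/r)² = (3×0.100)² = 0.0902
δV/V = √(0.0902) = 0.300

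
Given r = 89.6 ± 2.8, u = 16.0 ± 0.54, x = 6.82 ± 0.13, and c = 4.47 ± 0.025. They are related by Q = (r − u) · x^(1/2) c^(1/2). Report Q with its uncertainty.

Let w = r − u = 73.6. δw = √(δr² + δu²) = √(7.84 + 0.292) = 2.85, so δw/w = 0.0387.
Q is then a monomial in w, x, c:
δQ/Q = √((δw/w)² + (½·δx/x)² + (½·δc/c)²) = √(0.00150 + 9.08e-05 + 7.82e-06) = 0.0400
Q = 406, so δQ = 0.0400 × 406 = 16.3.

406 ± 16.3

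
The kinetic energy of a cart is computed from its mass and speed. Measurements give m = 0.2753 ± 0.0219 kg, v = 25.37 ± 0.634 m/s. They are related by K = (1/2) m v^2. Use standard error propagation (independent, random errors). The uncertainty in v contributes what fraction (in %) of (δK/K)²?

(δK/K)² = (1·δm/m)² + (2·δv/v)²
  m term: (1×0.0795)² = 0.00633
  v term: (2×0.0250)² = 0.00250
Total = 0.00883. Share from v = 0.00250/0.00883 = 0.283.

28.3%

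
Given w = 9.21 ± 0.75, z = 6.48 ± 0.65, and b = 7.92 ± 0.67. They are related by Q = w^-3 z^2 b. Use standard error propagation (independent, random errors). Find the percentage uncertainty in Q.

32.7%

Each factor contributes (exponent × relative error)² to (δQ/Q)²:
  (-3·δw/w)² = (-3×0.0814)² = 0.0597;  (2·δz/z)² = (2×0.100)² = 0.0402;  (1·δb/b)² = (1×0.0846)² = 0.00716
δQ/Q = √(0.107) = 0.327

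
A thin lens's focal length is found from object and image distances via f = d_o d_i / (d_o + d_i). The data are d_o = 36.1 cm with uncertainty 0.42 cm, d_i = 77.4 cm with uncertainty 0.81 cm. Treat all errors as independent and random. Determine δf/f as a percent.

0.860%

∂f/∂d_o = (d_i/(d_o+d_i))² = 0.465;  ∂f/∂d_i = (d_o/(d_o+d_i))² = 0.101
δf = √((∂f/∂d_o · δd_o)² + (∂f/∂d_i · δd_i)²) = √(0.0381 + 0.00671) = 0.212 cm
f = 24.6 cm, so δf/f = 0.212/24.6 = 0.00860.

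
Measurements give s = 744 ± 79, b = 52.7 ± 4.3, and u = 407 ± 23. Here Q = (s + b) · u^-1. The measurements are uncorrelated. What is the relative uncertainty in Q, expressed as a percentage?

11.4%

Let w = s + b = 797. δw = √(δs² + δb²) = √(6240 + 18.5) = 79.1, so δw/w = 0.0993.
Q is then a monomial in w, u:
δQ/Q = √((δw/w)² + (-1·δu/u)²) = √(0.00986 + 0.00319) = 0.114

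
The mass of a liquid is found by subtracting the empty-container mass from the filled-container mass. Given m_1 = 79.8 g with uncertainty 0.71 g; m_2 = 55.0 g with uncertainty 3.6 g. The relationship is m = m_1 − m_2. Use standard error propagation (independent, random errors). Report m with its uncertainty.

Sums and differences: (δm)² = Σ (cᵢ δxᵢ)².
  (δm_1)² = 0.504;  (δm_2)² = 13.0
δm = √(13.5) = 3.67 g
m = 24.8 g.

24.8 ± 3.67 g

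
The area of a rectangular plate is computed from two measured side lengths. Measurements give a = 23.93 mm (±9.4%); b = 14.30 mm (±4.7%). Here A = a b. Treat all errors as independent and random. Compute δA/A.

Since A is a product/quotient, work with relative uncertainties:
  (1·δa/a)² = (1×0.0940)² = 0.00884;  (1·δb/b)² = (1×0.0470)² = 0.00221
δA/A = √(0.0110) = 0.105

0.105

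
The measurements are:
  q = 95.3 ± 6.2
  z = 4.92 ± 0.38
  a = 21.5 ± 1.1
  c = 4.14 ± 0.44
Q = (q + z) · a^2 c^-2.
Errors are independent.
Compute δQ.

Let u = q + z = 100. δu = √(δq² + δz²) = √(38.4 + 0.144) = 6.21, so δu/u = 0.0620.
Q is then a monomial in u, a, c:
δQ/Q = √((δu/u)² + (2·δa/a)² + (-2·δc/c)²) = √(0.00384 + 0.0105 + 0.0452) = 0.244
Q = 2700, so δQ = 0.244 × 2700 = 659.

659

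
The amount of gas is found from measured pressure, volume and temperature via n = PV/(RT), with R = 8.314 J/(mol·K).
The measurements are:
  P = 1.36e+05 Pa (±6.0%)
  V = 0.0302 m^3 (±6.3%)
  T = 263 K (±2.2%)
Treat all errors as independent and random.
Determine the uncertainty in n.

Relative error in a monomial: (δn/n)² = Σ (nᵢ · δxᵢ/xᵢ)².
  (1·δP/P)² = (1×0.0600)² = 0.00360;  (1·δV/V)² = (1×0.0630)² = 0.00397;  (-1·δT/T)² = (-1×0.0220)² = 0.000484
δn/n = √(0.00805) = 0.0897
n = 1.88 mol, so δn = 0.0897 × 1.88 = 0.169 mol.

0.169 mol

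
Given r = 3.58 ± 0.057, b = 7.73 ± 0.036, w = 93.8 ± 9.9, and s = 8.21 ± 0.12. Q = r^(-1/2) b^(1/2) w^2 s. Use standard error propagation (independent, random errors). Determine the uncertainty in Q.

22500

Relative error in a monomial: (δQ/Q)² = Σ (nᵢ · δxᵢ/xᵢ)².
  (−½·δr/r)² = (-0.5×0.0159)² = 6.34e-05;  (½·δb/b)² = (0.5×0.00466)² = 5.42e-06;  (2·δw/w)² = (2×0.106)² = 0.0446;  (1·δs/s)² = (1×0.0146)² = 0.000214
δQ/Q = √(0.0448) = 0.212
Q = 1.06e+05, so δQ = 0.212 × 1.06e+05 = 22500.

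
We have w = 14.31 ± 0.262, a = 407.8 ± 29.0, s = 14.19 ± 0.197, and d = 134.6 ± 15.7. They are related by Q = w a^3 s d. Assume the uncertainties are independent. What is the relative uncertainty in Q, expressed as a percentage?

24.4%

Relative error in a monomial: (δQ/Q)² = Σ (nᵢ · δxᵢ/xᵢ)².
  (1·δw/w)² = (1×0.0183)² = 0.000335;  (3·δa/a)² = (3×0.0711)² = 0.0455;  (1·δs/s)² = (1×0.0139)² = 0.000193;  (1·δd/d)² = (1×0.117)² = 0.0136
δQ/Q = √(0.0596) = 0.244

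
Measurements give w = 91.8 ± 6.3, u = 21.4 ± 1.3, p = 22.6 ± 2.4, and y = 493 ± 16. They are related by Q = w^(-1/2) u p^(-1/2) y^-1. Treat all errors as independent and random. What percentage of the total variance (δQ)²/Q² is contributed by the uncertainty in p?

32.3%

(δQ/Q)² = (−½·δw/w)² + (1·δu/u)² + (−½·δp/p)² + (-1·δy/y)²
  w term: (-0.5×0.0686)² = 0.00118
  u term: (1×0.0607)² = 0.00369
  p term: (-0.5×0.106)² = 0.00282
  y term: (-1×0.0325)² = 0.00105
Total = 0.00874. Share from p = 0.00282/0.00874 = 0.323.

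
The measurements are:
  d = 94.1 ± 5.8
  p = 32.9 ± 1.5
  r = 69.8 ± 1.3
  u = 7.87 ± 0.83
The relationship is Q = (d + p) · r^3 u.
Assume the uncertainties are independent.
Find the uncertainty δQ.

Let w = d + p = 127. δw = √(δd² + δp²) = √(33.6 + 2.25) = 5.99, so δw/w = 0.0472.
Q is then a monomial in w, r, u:
δQ/Q = √((δw/w)² + (3·δr/r)² + (1·δu/u)²) = √(0.00223 + 0.00312 + 0.0111) = 0.128
Q = 3.4e+08, so δQ = 0.128 × 3.4e+08 = 4.36e+07.

4.36e+07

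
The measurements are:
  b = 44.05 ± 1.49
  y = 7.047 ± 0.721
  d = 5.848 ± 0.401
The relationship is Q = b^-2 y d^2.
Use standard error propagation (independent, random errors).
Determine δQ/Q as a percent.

Q is a product of powers, so relative uncertainties combine in quadrature:
  (-2·δb/b)² = (-2×0.0338)² = 0.00458;  (1·δy/y)² = (1×0.102)² = 0.0105;  (2·δd/d)² = (2×0.0686)² = 0.0188
δQ/Q = √(0.0339) = 0.184

18.4%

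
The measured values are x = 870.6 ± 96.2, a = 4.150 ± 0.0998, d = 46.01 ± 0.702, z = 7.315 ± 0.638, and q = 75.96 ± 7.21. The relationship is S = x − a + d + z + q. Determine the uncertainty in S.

S is a linear combination, so absolute uncertainties add in quadrature:
  (δx)² = 9250;  (δa)² = 0.00996;  (δd)² = 0.493;  (δz)² = 0.407;  (δq)² = 52.0
δS = √(9310) = 96.5

96.5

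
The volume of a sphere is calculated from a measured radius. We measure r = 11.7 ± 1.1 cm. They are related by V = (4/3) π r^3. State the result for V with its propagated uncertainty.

V ∝ r^3, so δV/V = |3| · δr/r = 3 × 0.0940 = 0.282.
V = 6710 cm^3, so δV = 0.282 × 6710 = 1890 cm^3.

6710 ± 1890 cm^3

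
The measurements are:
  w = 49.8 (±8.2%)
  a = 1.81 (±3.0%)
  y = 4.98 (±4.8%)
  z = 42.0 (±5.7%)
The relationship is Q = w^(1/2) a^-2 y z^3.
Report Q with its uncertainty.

Products/powers → add relative errors in quadrature, weighted by exponent:
  (½·δw/w)² = (0.5×0.0820)² = 0.00168;  (-2·δa/a)² = (-2×0.0300)² = 0.00360;  (1·δy/y)² = (1×0.0480)² = 0.00230;  (3·δz/z)² = (3×0.0570)² = 0.0292
δQ/Q = √(0.0368) = 0.192
Q = 7.95e+05, so δQ = 0.192 × 7.95e+05 = 1.53e+05.

(7.95 ± 1.53) × 10^5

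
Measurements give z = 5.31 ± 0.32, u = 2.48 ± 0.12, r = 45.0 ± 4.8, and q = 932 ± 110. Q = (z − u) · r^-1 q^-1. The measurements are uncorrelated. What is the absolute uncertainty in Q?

Let w = z − u = 2.83. δw = √(δz² + δu²) = √(0.102 + 0.0144) = 0.342, so δw/w = 0.121.
Q is then a monomial in w, r, q:
δQ/Q = √((δw/w)² + (-1·δr/r)² + (-1·δq/q)²) = √(0.0146 + 0.0114 + 0.0139) = 0.200
Q = 6.75e-05, so δQ = 0.200 × 6.75e-05 = 1.35e-05.

1.35e-05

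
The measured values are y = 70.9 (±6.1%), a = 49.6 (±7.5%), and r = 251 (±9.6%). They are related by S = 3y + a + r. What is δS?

27.6

Absolute uncertainties add in quadrature for a linear combination:
  (3·δy)² = 168;  (δa)² = 13.8;  (δr)² = 581
δS = √(763) = 27.6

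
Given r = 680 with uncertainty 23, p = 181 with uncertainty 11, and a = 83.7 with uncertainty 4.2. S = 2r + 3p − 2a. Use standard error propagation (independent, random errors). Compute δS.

Absolute uncertainties add in quadrature for a linear combination:
  (2·δr)² = 2120;  (3·δp)² = 1090;  (2·δa)² = 70.6
δS = √(3280) = 57.2

57.2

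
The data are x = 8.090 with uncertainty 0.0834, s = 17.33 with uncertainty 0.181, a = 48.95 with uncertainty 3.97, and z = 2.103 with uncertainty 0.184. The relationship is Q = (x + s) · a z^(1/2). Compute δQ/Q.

Let u = x + s = 25.42. δu = √(δx² + δs²) = √(0.00696 + 0.0328) = 0.199, so δu/u = 0.00784.
Q is then a monomial in u, a, z:
δQ/Q = √((δu/u)² + (1·δa/a)² + (½·δz/z)²) = √(6.15e-05 + 0.00658 + 0.00191) = 0.0925

0.0925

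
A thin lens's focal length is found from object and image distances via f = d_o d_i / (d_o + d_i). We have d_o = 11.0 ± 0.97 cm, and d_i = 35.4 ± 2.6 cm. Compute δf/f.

∂f/∂d_o = (d_i/(d_o+d_i))² = 0.582;  ∂f/∂d_i = (d_o/(d_o+d_i))² = 0.0562
δf = √((∂f/∂d_o · δd_o)² + (∂f/∂d_i · δd_i)²) = √(0.319 + 0.0214) = 0.583 cm
f = 8.39 cm, so δf/f = 0.583/8.39 = 0.0695.

0.0695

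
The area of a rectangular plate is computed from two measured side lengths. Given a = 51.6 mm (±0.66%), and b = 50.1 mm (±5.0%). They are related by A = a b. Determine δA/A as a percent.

A is a product of powers, so relative uncertainties combine in quadrature:
  (1·δa/a)² = (1×0.00660)² = 4.36e-05;  (1·δb/b)² = (1×0.0500)² = 0.00250
δA/A = √(0.00254) = 0.0504

5.04%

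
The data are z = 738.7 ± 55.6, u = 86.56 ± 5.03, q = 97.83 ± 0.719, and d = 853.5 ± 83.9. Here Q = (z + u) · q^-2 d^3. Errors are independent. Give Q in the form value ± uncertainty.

(5.361 ± 1.62) × 10^7

Let w = z + u = 825.3. δw = √(δz² + δu²) = √(3090 + 25.3) = 55.8, so δw/w = 0.0676.
Q is then a monomial in w, q, d:
δQ/Q = √((δw/w)² + (-2·δq/q)² + (3·δd/d)²) = √(0.00458 + 0.000216 + 0.0870) = 0.303
Q = 5.361e+07, so δQ = 0.303 × 5.361e+07 = 1.62e+07.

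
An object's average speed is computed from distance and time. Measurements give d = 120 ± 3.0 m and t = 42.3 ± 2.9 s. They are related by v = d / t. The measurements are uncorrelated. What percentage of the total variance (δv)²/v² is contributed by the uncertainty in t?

(δv/v)² = (1·δd/d)² + (-1·δt/t)²
  d term: (1×0.0250)² = 0.000625
  t term: (-1×0.0686)² = 0.00470
Total = 0.00533. Share from t = 0.00470/0.00533 = 0.883.

88.3%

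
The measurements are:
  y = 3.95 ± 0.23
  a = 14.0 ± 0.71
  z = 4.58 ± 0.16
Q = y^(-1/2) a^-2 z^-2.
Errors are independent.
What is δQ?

Relative error in a monomial: (δQ/Q)² = Σ (nᵢ · δxᵢ/xᵢ)².
  (−½·δy/y)² = (-0.5×0.0582)² = 0.000848;  (-2·δa/a)² = (-2×0.0507)² = 0.0103;  (-2·δz/z)² = (-2×0.0349)² = 0.00488
δQ/Q = √(0.0160) = 0.127
Q = 0.000122, so δQ = 0.127 × 0.000122 = 1.55e-05.

1.55e-05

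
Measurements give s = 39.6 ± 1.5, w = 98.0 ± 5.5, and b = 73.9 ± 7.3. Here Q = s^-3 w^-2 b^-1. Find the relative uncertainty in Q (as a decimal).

Each factor contributes (exponent × relative error)² to (δQ/Q)²:
  (-3·δs/s)² = (-3×0.0379)² = 0.0129;  (-2·δw/w)² = (-2×0.0561)² = 0.0126;  (-1·δb/b)² = (-1×0.0988)² = 0.00976
δQ/Q = √(0.0353) = 0.188

0.188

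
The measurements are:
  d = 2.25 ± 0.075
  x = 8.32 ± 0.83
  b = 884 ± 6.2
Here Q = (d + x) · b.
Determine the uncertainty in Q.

Let u = d + x = 10.6. δu = √(δd² + δx²) = √(0.00562 + 0.689) = 0.833, so δu/u = 0.0788.
Q is then a monomial in u, b:
δQ/Q = √((δu/u)² + (1·δb/b)²) = √(0.00622 + 4.92e-05) = 0.0792
Q = 9340, so δQ = 0.0792 × 9340 = 740.

740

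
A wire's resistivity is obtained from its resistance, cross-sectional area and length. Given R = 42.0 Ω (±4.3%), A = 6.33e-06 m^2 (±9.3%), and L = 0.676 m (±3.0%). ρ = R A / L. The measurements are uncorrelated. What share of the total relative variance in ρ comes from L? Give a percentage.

(δρ/ρ)² = (1·δR/R)² + (1·δA/A)² + (-1·δL/L)²
  R term: (1×0.0430)² = 0.00185
  A term: (1×0.0930)² = 0.00865
  L term: (-1×0.0300)² = 0.000900
Total = 0.0114. Share from L = 0.000900/0.0114 = 0.0790.

7.90%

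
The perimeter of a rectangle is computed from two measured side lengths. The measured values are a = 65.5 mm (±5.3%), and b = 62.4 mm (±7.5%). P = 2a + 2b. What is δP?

For a sum/difference, combine absolute errors in quadrature:
  (2·δa)² = 48.2;  (2·δb)² = 87.6
δP = √(136) = 11.7 mm

11.7 mm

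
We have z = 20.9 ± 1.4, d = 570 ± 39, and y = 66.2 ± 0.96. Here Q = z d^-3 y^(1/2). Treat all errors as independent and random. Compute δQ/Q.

Since Q is a product/quotient, work with relative uncertainties:
  (1·δz/z)² = (1×0.0670)² = 0.00449;  (-3·δd/d)² = (-3×0.0684)² = 0.0421;  (½·δy/y)² = (0.5×0.0145)² = 5.26e-05
δQ/Q = √(0.0467) = 0.216

0.216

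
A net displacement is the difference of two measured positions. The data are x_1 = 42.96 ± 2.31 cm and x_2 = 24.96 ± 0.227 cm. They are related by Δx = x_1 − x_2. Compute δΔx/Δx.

Δx is a linear combination, so absolute uncertainties add in quadrature:
  (δx_1)² = 5.34;  (δx_2)² = 0.0515
δΔx = √(5.39) = 2.32 cm
Δx = 18.00 cm, so δΔx/Δx = 2.32/18.00 = 0.129.

0.129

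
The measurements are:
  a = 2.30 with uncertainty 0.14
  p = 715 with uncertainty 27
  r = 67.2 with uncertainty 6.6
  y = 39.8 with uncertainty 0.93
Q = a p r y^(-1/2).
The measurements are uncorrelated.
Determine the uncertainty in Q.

Q is a product of powers, so relative uncertainties combine in quadrature:
  (1·δa/a)² = (1×0.0609)² = 0.00371;  (1·δp/p)² = (1×0.0378)² = 0.00143;  (1·δr/r)² = (1×0.0982)² = 0.00965;  (−½·δy/y)² = (-0.5×0.0234)² = 0.000137
δQ/Q = √(0.0149) = 0.122
Q = 17500, so δQ = 0.122 × 17500 = 2140.

2140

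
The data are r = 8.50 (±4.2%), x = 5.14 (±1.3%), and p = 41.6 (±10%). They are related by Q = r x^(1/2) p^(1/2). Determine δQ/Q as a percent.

Products/powers → add relative errors in quadrature, weighted by exponent:
  (1·δr/r)² = (1×0.0420)² = 0.00176;  (½·δx/x)² = (0.5×0.0130)² = 4.23e-05;  (½·δp/p)² = (0.5×0.100)² = 0.00250
δQ/Q = √(0.00431) = 0.0656

6.56%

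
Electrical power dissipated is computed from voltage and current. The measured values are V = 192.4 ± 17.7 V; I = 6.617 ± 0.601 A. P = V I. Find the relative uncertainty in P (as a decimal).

Relative error in a monomial: (δP/P)² = Σ (nᵢ · δxᵢ/xᵢ)².
  (1·δV/V)² = (1×0.0920)² = 0.00846;  (1·δI/I)² = (1×0.0908)² = 0.00825
δP/P = √(0.0167) = 0.129

0.129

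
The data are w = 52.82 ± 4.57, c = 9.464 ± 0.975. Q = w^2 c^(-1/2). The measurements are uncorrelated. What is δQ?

164

Since Q is a product/quotient, work with relative uncertainties:
  (2·δw/w)² = (2×0.0865)² = 0.0299;  (−½·δc/c)² = (-0.5×0.103)² = 0.00265
δQ/Q = √(0.0326) = 0.181
Q = 906.9, so δQ = 0.181 × 906.9 = 164.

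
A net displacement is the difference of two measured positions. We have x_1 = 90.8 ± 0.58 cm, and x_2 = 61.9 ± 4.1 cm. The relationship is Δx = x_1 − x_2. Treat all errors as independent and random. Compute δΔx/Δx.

0.143

Each term contributes (cᵢ δxᵢ)² to (δΔx)²:
  (δx_1)² = 0.336;  (δx_2)² = 16.8
δΔx = √(17.1) = 4.14 cm
Δx = 28.9 cm, so δΔx/Δx = 4.14/28.9 = 0.143.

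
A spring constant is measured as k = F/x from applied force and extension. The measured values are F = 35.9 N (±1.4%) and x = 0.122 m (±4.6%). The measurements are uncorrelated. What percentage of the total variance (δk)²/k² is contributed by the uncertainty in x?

(δk/k)² = (1·δF/F)² + (-1·δx/x)²
  F term: (1×0.0140)² = 0.000196
  x term: (-1×0.0460)² = 0.00212
Total = 0.00231. Share from x = 0.00212/0.00231 = 0.915.

91.5%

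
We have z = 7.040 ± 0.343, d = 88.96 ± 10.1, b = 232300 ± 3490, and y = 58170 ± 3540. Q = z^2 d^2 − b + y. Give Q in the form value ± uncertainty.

Let p = z^2·d^2 = 392200. δp/p = √((2·δz/z)² + (2·δd/d)²) = √(0.00950 + 0.0516) = 0.247, so δp = 96900.
Q = p − b + y: δQ = √(δp² + δb² + δy²) = √(9.39e+09 + 1.22e+07 + 1.25e+07) = 97000
Q = 218100.

218100 ± 97000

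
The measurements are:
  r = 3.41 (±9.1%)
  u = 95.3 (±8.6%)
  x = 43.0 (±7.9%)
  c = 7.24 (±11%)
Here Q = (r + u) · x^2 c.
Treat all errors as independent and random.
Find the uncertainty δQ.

2.77e+05

Let w = r + u = 98.7. δw = √(δr² + δu²) = √(0.0963 + 67.2) = 8.20, so δw/w = 0.0831.
Q is then a monomial in w, x, c:
δQ/Q = √((δw/w)² + (2·δx/x)² + (1·δc/c)²) = √(0.00690 + 0.0250 + 0.0121) = 0.210
Q = 1.32e+06, so δQ = 0.210 × 1.32e+06 = 2.77e+05.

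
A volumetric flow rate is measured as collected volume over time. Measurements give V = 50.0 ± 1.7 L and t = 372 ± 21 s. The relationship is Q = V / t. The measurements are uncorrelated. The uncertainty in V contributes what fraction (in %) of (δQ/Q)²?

26.6%

(δQ/Q)² = (1·δV/V)² + (-1·δt/t)²
  V term: (1×0.0340)² = 0.00116
  t term: (-1×0.0565)² = 0.00319
Total = 0.00434. Share from V = 0.00116/0.00434 = 0.266.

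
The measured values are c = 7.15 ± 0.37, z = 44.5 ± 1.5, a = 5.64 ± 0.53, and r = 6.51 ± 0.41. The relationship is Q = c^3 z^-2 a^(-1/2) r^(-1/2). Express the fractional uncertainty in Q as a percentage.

Since Q is a product/quotient, work with relative uncertainties:
  (3·δc/c)² = (3×0.0517)² = 0.0241;  (-2·δz/z)² = (-2×0.0337)² = 0.00454;  (−½·δa/a)² = (-0.5×0.0940)² = 0.00221;  (−½·δr/r)² = (-0.5×0.0630)² = 0.000992
δQ/Q = √(0.0318) = 0.178

17.8%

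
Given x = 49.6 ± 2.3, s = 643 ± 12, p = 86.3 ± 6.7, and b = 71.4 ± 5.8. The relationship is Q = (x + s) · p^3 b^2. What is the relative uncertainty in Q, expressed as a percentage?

Let u = x + s = 693. δu = √(δx² + δs²) = √(5.29 + 144) = 12.2, so δu/u = 0.0176.
Q is then a monomial in u, p, b:
δQ/Q = √((δu/u)² + (3·δp/p)² + (2·δb/b)²) = √(0.000311 + 0.0542 + 0.0264) = 0.285

28.5%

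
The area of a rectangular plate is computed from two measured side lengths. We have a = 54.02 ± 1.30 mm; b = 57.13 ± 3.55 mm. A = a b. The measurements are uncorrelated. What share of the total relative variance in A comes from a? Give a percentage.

13.0%

(δA/A)² = (1·δa/a)² + (1·δb/b)²
  a term: (1×0.0241)² = 0.000579
  b term: (1×0.0621)² = 0.00386
Total = 0.00444. Share from a = 0.000579/0.00444 = 0.130.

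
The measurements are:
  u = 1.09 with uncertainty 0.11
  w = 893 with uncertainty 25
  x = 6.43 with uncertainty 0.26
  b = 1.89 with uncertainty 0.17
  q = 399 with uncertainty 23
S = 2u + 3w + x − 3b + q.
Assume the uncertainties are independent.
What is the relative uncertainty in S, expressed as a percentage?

For a sum/difference, combine absolute errors in quadrature:
  (2·δu)² = 0.0484;  (3·δw)² = 5620;  (δx)² = 0.0676;  (3·δb)² = 0.260;  (δq)² = 529
δS = √(6150) = 78.4
S = 3080, so δS/S = 78.4/3080 = 0.0255.

2.55%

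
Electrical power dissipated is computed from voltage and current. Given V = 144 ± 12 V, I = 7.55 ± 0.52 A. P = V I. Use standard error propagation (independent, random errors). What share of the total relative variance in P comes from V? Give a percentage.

(δP/P)² = (1·δV/V)² + (1·δI/I)²
  V term: (1×0.0833)² = 0.00694
  I term: (1×0.0689)² = 0.00474
Total = 0.0117. Share from V = 0.00694/0.0117 = 0.594.

59.4%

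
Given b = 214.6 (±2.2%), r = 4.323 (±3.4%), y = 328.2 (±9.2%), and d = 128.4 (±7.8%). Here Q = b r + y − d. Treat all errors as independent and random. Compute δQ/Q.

0.0437

Let p = b·r = 927.7. δp/p = √((1·δb/b)² + (1·δr/r)²) = √(0.000484 + 0.00116) = 0.0405, so δp = 37.6.
Q = p + y − d: δQ = √(δp² + δy² + δd²) = √(1410 + 912 + 100) = 49.2
Q = 1128, so δQ/Q = 49.2/1128 = 0.0437.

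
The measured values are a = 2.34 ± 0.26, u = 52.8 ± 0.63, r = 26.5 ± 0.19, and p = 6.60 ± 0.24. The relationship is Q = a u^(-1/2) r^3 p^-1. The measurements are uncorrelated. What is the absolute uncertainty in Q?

Each factor contributes (exponent × relative error)² to (δQ/Q)²:
  (1·δa/a)² = (1×0.111)² = 0.0123;  (−½·δu/u)² = (-0.5×0.0119)² = 3.56e-05;  (3·δr/r)² = (3×0.00717)² = 0.000463;  (-1·δp/p)² = (-1×0.0364)² = 0.00132
δQ/Q = √(0.0142) = 0.119
Q = 908, so δQ = 0.119 × 908 = 108.

108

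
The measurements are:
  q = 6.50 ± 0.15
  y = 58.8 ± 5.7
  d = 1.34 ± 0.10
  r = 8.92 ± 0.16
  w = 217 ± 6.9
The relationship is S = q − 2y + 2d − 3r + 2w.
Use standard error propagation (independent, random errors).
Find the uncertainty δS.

17.9

Sums and differences: (δS)² = Σ (cᵢ δxᵢ)².
  (δq)² = 0.0225;  (2·δy)² = 130;  (2·δd)² = 0.0400;  (3·δr)² = 0.230;  (2·δw)² = 190
δS = √(321) = 17.9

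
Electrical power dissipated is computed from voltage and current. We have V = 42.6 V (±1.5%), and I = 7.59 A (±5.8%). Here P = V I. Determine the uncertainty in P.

19.4 W

Relative error in a monomial: (δP/P)² = Σ (nᵢ · δxᵢ/xᵢ)².
  (1·δV/V)² = (1×0.0150)² = 0.000225;  (1·δI/I)² = (1×0.0580)² = 0.00336
δP/P = √(0.00359) = 0.0599
P = 323 W, so δP = 0.0599 × 323 = 19.4 W.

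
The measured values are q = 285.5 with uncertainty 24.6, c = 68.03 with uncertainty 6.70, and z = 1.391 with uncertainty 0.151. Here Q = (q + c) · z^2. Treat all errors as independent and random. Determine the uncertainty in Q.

Let u = q + c = 353.5. δu = √(δq² + δc²) = √(605 + 44.9) = 25.5, so δu/u = 0.0721.
Q is then a monomial in u, z:
δQ/Q = √((δu/u)² + (2·δz/z)²) = √(0.00520 + 0.0471) = 0.229
Q = 684.0, so δQ = 0.229 × 684.0 = 156.

156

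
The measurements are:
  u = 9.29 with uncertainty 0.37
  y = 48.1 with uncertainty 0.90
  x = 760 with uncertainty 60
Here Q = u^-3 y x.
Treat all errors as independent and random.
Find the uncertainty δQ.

6.59

Relative error in a monomial: (δQ/Q)² = Σ (nᵢ · δxᵢ/xᵢ)².
  (-3·δu/u)² = (-3×0.0398)² = 0.0143;  (1·δy/y)² = (1×0.0187)² = 0.000350;  (1·δx/x)² = (1×0.0789)² = 0.00623
δQ/Q = √(0.0209) = 0.144
Q = 45.6, so δQ = 0.144 × 45.6 = 6.59.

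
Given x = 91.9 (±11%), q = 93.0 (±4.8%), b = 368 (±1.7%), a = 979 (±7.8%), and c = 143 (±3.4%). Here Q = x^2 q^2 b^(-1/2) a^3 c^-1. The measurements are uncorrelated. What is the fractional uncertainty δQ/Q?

0.337

For a monomial Q ∝ x^2, q^2, b^(-1/2), a^3, c^-1, fractional errors add in quadrature:
  (2·δx/x)² = (2×0.110)² = 0.0484;  (2·δq/q)² = (2×0.0480)² = 0.00922;  (−½·δb/b)² = (-0.5×0.0170)² = 7.23e-05;  (3·δa/a)² = (3×0.0780)² = 0.0548;  (-1·δc/c)² = (-1×0.0340)² = 0.00116
δQ/Q = √(0.114) = 0.337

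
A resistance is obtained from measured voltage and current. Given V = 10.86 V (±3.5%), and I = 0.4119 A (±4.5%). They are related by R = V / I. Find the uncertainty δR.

Each factor contributes (exponent × relative error)² to (δR/R)²:
  (1·δV/V)² = (1×0.0350)² = 0.00123;  (-1·δI/I)² = (-1×0.0450)² = 0.00202
δR/R = √(0.00325) = 0.0570
R = 26.37 Ω, so δR = 0.0570 × 26.37 = 1.50 Ω.

1.50 Ω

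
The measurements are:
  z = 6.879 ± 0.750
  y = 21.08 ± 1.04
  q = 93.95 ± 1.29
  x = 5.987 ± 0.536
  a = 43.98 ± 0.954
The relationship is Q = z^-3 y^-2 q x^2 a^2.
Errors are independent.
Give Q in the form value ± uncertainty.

Since Q is a product/quotient, work with relative uncertainties:
  (-3·δz/z)² = (-3×0.109)² = 0.107;  (-2·δy/y)² = (-2×0.0493)² = 0.00974;  (1·δq/q)² = (1×0.0137)² = 0.000189;  (2·δx/x)² = (2×0.0895)² = 0.0321;  (2·δa/a)² = (2×0.0217)² = 0.00188
δQ/Q = √(0.151) = 0.388
Q = 45.03, so δQ = 0.388 × 45.03 = 17.5.

45.03 ± 17.5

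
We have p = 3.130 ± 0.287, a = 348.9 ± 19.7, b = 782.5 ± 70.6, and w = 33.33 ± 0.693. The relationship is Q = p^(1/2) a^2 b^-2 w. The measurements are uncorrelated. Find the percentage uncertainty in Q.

Each factor contributes (exponent × relative error)² to (δQ/Q)²:
  (½·δp/p)² = (0.5×0.0917)² = 0.00210;  (2·δa/a)² = (2×0.0565)² = 0.0128;  (-2·δb/b)² = (-2×0.0902)² = 0.0326;  (1·δw/w)² = (1×0.0208)² = 0.000432
δQ/Q = √(0.0478) = 0.219

21.9%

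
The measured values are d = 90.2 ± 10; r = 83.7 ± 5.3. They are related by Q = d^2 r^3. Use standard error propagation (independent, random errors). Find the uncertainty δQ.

Products/powers → add relative errors in quadrature, weighted by exponent:
  (2·δd/d)² = (2×0.111)² = 0.0492;  (3·δr/r)² = (3×0.0633)² = 0.0361
δQ/Q = √(0.0853) = 0.292
Q = 4.77e+09, so δQ = 0.292 × 4.77e+09 = 1.39e+09.

1.39e+09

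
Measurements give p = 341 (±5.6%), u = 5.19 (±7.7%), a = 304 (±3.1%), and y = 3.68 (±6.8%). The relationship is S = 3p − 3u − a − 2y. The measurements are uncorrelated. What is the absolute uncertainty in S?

S is a linear combination, so absolute uncertainties add in quadrature:
  (3·δp)² = 3280;  (3·δu)² = 1.44;  (δa)² = 88.8;  (2·δy)² = 0.250
δS = √(3370) = 58.1

58.1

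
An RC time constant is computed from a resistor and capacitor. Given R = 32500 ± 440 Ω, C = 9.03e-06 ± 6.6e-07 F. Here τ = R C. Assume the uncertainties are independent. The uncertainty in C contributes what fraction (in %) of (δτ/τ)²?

(δτ/τ)² = (1·δR/R)² + (1·δC/C)²
  R term: (1×0.0135)² = 0.000183
  C term: (1×0.0731)² = 0.00534
Total = 0.00553. Share from C = 0.00534/0.00553 = 0.967.

96.7%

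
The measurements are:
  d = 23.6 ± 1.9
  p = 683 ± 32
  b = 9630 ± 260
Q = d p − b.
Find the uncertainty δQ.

Let w = d·p = 16100. δw/w = √((1·δd/d)² + (1·δp/p)²) = √(0.00648 + 0.00220) = 0.0931, so δw = 1500.
Q = w − b: δQ = √(δw² + δb²) = √(2.25e+06 + 67600) = 1520

1520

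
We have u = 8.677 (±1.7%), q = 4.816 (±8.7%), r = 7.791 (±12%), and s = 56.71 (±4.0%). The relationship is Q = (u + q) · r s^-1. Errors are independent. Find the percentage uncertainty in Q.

Let w = u + q = 13.49. δw = √(δu² + δq²) = √(0.0218 + 0.176) = 0.444, so δw/w = 0.0329.
Q is then a monomial in w, r, s:
δQ/Q = √((δw/w)² + (1·δr/r)² + (-1·δs/s)²) = √(0.00108 + 0.0144 + 0.00160) = 0.131

13.1%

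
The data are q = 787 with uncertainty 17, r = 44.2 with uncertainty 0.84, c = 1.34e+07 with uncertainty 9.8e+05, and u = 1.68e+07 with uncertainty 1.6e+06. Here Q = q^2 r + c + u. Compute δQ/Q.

Let p = q^2·r = 2.74e+07. δp/p = √((2·δq/q)² + (1·δr/r)²) = √(0.00187 + 0.000361) = 0.0472, so δp = 1.29e+06.
Q = p + c + u: δQ = √(δp² + δc² + δu²) = √(1.67e+12 + 9.6e+11 + 2.56e+12) = 2.28e+06
Q = 5.76e+07, so δQ/Q = 2.28e+06/5.76e+07 = 0.0396.

0.0396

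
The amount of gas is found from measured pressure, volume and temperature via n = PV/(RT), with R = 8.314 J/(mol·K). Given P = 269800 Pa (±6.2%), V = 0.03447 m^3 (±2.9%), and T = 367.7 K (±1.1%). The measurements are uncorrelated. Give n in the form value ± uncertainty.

Each factor contributes (exponent × relative error)² to (δn/n)²:
  (1·δP/P)² = (1×0.0620)² = 0.00384;  (1·δV/V)² = (1×0.0290)² = 0.000841;  (-1·δT/T)² = (-1×0.0110)² = 0.000121
δn/n = √(0.00481) = 0.0693
n = 3.042 mol, so δn = 0.0693 × 3.042 = 0.211 mol.

3.042 ± 0.211 mol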